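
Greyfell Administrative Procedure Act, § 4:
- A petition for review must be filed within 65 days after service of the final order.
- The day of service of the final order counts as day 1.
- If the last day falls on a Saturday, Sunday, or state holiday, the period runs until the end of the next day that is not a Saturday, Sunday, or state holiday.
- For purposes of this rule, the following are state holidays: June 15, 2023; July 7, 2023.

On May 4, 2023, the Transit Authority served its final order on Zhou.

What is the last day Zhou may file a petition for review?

Counting May 4, 2023 as day 1, day 65 is July 7, 2023.
July 7, 2023 is a listed holiday; July 8, 2023 is Saturday; July 9, 2023 is Sunday. The next qualifying day is July 10, 2023.

July 10, 2023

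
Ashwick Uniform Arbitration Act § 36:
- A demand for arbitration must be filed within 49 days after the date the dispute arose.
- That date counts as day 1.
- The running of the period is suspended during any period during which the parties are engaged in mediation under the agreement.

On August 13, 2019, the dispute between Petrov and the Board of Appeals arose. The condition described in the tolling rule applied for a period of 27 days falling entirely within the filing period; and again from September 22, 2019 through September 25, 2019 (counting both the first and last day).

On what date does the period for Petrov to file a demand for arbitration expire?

Counting August 13, 2019 as day 1, day 49 is September 30, 2019.
Tolling adds 27 days: September 30, 2019 + 27 days = October 27, 2019.
From September 22, 2019 through September 25, 2019 inclusive is 4 days; tolling adds 4 days: October 27, 2019 + 4 days = October 31, 2019.

October 31, 2019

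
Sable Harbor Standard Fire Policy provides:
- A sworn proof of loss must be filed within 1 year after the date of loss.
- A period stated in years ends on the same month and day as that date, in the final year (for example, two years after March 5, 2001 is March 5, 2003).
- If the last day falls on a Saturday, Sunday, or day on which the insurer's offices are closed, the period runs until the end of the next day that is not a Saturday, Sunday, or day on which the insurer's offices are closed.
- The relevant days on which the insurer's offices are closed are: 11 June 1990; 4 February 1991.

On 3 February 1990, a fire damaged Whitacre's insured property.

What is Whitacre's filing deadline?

February 5, 1991

1 year after 3 February 1990 is February 3, 1991.
February 3, 1991 is Sunday; February 4, 1991 is a listed holiday. The next qualifying day is February 5, 1991.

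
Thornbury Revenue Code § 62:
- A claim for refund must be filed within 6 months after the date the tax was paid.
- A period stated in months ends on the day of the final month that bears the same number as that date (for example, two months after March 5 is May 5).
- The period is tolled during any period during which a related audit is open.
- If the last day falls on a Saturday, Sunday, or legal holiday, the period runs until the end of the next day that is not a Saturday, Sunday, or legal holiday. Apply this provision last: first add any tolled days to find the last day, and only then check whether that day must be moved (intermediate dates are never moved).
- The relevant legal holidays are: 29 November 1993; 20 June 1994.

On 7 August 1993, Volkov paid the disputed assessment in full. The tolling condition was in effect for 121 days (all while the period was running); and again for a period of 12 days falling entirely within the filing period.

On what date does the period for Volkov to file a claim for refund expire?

6 months after 7 August 1993 is February 7, 1994.
Tolling adds 121 days: February 7, 1994 + 121 days = June 8, 1994.
Tolling adds 12 days: June 8, 1994 + 12 days = June 20, 1994.
June 20, 1994 is a listed holiday. The next qualifying day is June 21, 1994.

June 21, 1994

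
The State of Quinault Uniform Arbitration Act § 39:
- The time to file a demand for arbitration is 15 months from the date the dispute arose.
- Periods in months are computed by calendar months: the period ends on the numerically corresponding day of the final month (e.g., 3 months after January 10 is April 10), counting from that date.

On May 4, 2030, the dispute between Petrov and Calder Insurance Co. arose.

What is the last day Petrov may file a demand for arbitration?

August 4, 2031

15 months after May 4, 2030 is August 4, 2031.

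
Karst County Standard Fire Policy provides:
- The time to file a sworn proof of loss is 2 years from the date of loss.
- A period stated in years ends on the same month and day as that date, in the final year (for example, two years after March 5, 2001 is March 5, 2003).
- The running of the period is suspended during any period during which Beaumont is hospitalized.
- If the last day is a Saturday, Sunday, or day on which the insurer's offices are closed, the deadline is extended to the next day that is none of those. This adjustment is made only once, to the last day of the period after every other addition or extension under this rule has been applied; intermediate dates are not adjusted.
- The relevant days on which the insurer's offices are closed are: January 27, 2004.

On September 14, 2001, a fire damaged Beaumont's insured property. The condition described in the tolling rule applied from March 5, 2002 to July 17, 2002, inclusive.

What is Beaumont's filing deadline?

2 years after September 14, 2001 is September 14, 2003.
From March 5, 2002 through July 17, 2002 inclusive is 135 days; tolling adds 135 days: September 14, 2003 + 135 days = January 27, 2004.
January 27, 2004 is a listed holiday. The next qualifying day is January 28, 2004.

January 28, 2004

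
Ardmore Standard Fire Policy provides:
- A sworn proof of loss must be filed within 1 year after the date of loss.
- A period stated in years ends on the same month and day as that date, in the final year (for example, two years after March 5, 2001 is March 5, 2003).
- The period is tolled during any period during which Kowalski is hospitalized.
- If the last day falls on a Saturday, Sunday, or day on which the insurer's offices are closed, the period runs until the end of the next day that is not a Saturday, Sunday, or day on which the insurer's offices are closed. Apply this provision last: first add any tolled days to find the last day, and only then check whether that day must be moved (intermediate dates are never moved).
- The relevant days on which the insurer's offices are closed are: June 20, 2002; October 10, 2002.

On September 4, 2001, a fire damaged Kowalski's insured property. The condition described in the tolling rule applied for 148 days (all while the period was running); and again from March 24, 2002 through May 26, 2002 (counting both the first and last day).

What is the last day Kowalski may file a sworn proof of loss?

April 4, 2003

1 year after September 4, 2001 is September 4, 2002.
Tolling adds 148 days: September 4, 2002 + 148 days = January 30, 2003.
From March 24, 2002 through May 26, 2002 inclusive is 64 days; tolling adds 64 days: January 30, 2003 + 64 days = April 4, 2003.
April 4, 2003 is a Friday and not a day on which the insurer's offices are closed, so no extension applies.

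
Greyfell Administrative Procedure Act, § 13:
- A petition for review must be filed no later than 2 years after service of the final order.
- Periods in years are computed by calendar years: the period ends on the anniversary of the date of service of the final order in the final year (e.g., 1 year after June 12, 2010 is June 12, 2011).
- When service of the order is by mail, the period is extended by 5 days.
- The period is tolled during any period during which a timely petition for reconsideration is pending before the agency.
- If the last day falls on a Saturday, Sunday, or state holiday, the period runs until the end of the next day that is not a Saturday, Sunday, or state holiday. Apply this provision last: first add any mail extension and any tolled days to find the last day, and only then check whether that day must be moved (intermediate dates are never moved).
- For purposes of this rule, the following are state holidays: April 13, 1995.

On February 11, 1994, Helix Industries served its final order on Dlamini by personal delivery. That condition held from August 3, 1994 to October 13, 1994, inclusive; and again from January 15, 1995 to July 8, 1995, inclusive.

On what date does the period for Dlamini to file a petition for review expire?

2 years after February 11, 1994 is February 11, 1996.
Service was not by mail, so no mail extension applies.
From August 3, 1994 through October 13, 1994 inclusive is 72 days; tolling adds 72 days: February 11, 1996 + 72 days = April 23, 1996.
From January 15, 1995 through July 8, 1995 inclusive is 175 days; tolling adds 175 days: April 23, 1996 + 175 days = October 15, 1996.
October 15, 1996 is a Tuesday and not a state holiday, so no extension applies.

October 15, 1996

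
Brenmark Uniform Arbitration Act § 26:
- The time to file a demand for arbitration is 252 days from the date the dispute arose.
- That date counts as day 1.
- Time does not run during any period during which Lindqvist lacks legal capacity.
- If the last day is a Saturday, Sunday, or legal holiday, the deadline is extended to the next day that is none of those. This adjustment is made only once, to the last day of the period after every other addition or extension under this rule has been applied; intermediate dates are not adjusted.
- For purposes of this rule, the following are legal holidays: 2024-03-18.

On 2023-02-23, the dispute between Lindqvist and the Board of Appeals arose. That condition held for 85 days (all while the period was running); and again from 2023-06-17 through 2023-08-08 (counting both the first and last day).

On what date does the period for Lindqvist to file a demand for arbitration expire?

Counting 2023-02-23 as day 1, day 252 is November 1, 2023.
Tolling adds 85 days: November 1, 2023 + 85 days = January 25, 2024.
From June 17, 2023 through August 8, 2023 inclusive is 53 days; tolling adds 53 days: January 25, 2024 + 53 days = March 18, 2024.
March 18, 2024 is a listed holiday. The next qualifying day is March 19, 2024.

March 19, 2024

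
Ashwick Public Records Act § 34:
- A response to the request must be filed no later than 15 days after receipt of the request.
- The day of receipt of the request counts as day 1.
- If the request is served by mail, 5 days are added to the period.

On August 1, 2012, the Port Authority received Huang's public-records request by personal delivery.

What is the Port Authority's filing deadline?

August 15, 2012

Counting August 1, 2012 as day 1, day 15 is August 15, 2012.
Service was not by mail, so no mail extension applies.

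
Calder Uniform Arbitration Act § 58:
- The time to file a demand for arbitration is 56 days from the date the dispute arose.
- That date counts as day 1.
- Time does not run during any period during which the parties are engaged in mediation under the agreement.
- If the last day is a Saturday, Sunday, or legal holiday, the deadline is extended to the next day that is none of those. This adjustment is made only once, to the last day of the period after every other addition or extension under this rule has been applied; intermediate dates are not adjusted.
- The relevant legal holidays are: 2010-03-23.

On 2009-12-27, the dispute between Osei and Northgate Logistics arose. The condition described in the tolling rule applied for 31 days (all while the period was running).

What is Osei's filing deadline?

March 24, 2010

Counting 2009-12-27 as day 1, day 56 is February 20, 2010.
Tolling adds 31 days: February 20, 2010 + 31 days = March 23, 2010.
March 23, 2010 is a listed holiday. The next qualifying day is March 24, 2010.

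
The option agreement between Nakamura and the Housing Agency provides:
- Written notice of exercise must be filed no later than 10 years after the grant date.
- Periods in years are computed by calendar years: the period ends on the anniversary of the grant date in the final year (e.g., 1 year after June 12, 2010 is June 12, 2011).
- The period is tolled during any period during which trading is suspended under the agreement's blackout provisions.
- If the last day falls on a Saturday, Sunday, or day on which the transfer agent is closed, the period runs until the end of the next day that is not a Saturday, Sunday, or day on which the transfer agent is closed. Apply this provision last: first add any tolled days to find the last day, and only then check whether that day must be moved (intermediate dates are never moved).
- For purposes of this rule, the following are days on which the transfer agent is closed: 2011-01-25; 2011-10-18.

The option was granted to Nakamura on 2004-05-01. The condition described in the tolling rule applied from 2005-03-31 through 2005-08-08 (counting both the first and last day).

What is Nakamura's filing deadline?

10 years after 2004-05-01 is May 1, 2014.
From March 31, 2005 through August 8, 2005 inclusive is 131 days; tolling adds 131 days: May 1, 2014 + 131 days = September 9, 2014.
September 9, 2014 is a Tuesday and not a day on which the transfer agent is closed, so no extension applies.

September 9, 2014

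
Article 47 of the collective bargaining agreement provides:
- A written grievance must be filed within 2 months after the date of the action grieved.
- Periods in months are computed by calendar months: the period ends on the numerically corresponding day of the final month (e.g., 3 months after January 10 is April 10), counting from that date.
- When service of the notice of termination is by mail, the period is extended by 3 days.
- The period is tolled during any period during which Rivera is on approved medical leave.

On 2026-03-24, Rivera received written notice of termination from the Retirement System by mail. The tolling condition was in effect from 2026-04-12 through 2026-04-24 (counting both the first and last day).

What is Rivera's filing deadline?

June 9, 2026

2 months after 2026-03-24 is May 24, 2026.
Service was by mail, adding 3 days: May 24, 2026 + 3 days = May 27, 2026.
From April 12, 2026 through April 24, 2026 inclusive is 13 days; tolling adds 13 days: May 27, 2026 + 13 days = June 9, 2026.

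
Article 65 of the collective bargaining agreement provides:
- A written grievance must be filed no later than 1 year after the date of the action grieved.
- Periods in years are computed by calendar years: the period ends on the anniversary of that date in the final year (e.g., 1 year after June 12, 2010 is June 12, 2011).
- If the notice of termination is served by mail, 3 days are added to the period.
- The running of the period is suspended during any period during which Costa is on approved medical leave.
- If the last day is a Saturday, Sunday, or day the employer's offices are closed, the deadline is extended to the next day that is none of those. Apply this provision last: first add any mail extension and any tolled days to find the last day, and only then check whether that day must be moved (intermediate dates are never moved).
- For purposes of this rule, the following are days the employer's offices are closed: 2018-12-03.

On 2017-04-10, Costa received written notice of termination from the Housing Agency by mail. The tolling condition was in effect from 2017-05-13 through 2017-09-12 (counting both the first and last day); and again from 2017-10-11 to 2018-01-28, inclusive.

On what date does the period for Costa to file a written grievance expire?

December 4, 2018

1 year after 2017-04-10 is April 10, 2018.
Service was by mail, adding 3 days: April 10, 2018 + 3 days = April 13, 2018.
From May 13, 2017 through September 12, 2017 inclusive is 123 days; tolling adds 123 days: April 13, 2018 + 123 days = August 14, 2018.
From October 11, 2017 through January 28, 2018 inclusive is 110 days; tolling adds 110 days: August 14, 2018 + 110 days = December 2, 2018.
December 2, 2018 is Sunday; December 3, 2018 is a listed holiday. The next qualifying day is December 4, 2018.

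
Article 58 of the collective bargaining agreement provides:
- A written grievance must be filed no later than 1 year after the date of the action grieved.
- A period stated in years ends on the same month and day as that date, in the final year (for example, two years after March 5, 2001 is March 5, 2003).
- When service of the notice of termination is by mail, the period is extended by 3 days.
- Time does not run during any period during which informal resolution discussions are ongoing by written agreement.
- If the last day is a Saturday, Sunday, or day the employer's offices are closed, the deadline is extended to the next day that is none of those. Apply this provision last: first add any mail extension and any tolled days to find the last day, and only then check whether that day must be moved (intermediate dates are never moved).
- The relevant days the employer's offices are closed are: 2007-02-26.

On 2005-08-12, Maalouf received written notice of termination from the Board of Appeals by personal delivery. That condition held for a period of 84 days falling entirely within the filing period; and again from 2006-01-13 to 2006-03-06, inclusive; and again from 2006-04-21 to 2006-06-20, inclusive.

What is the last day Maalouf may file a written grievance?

February 27, 2007

1 year after 2005-08-12 is August 12, 2006.
Service was not by mail, so no mail extension applies.
Tolling adds 84 days: August 12, 2006 + 84 days = November 4, 2006.
From January 13, 2006 through March 6, 2006 inclusive is 53 days; tolling adds 53 days: November 4, 2006 + 53 days = December 27, 2006.
From April 21, 2006 through June 20, 2006 inclusive is 61 days; tolling adds 61 days: December 27, 2006 + 61 days = February 26, 2007.
February 26, 2007 is a listed holiday. The next qualifying day is February 27, 2007.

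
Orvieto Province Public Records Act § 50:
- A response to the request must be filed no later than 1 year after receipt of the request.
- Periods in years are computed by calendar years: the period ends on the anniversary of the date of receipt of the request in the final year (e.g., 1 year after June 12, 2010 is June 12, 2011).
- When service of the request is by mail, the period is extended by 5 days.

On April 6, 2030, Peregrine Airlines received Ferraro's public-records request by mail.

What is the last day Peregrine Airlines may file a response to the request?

April 11, 2031

1 year after April 6, 2030 is April 6, 2031.
Service was by mail, adding 5 days: April 6, 2031 + 5 days = April 11, 2031.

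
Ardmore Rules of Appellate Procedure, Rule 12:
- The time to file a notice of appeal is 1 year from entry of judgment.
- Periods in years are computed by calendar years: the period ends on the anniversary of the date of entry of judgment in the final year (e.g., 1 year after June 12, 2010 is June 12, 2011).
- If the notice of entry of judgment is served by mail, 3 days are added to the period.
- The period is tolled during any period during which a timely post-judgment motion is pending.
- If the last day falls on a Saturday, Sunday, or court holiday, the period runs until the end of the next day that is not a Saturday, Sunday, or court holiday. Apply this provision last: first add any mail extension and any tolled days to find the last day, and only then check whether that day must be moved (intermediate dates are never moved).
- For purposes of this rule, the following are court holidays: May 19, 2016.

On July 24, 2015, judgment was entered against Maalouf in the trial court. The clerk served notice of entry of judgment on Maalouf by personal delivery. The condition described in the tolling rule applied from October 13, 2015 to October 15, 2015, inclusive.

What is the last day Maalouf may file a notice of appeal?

July 27, 2016

1 year after July 24, 2015 is July 24, 2016.
Service was not by mail, so no mail extension applies.
From October 13, 2015 through October 15, 2015 inclusive is 3 days; tolling adds 3 days: July 24, 2016 + 3 days = July 27, 2016.
July 27, 2016 is a Wednesday and not a court holiday, so no extension applies.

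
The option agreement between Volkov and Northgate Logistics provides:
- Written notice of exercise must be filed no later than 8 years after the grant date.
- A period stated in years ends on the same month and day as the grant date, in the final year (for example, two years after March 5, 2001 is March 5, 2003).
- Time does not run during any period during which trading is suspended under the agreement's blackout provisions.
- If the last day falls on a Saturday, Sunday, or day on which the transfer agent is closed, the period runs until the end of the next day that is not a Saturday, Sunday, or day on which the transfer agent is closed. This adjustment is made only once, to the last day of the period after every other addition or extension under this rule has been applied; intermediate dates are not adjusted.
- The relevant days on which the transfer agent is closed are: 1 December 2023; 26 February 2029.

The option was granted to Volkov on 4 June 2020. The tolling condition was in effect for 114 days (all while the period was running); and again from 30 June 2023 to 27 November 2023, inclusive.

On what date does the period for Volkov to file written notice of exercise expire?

8 years after 4 June 2020 is June 4, 2028.
Tolling adds 114 days: June 4, 2028 + 114 days = September 26, 2028.
From June 30, 2023 through November 27, 2023 inclusive is 151 days; tolling adds 151 days: September 26, 2028 + 151 days = February 24, 2029.
February 24, 2029 is Saturday; February 25, 2029 is Sunday; February 26, 2029 is a listed holiday. The next qualifying day is February 27, 2029.

February 27, 2029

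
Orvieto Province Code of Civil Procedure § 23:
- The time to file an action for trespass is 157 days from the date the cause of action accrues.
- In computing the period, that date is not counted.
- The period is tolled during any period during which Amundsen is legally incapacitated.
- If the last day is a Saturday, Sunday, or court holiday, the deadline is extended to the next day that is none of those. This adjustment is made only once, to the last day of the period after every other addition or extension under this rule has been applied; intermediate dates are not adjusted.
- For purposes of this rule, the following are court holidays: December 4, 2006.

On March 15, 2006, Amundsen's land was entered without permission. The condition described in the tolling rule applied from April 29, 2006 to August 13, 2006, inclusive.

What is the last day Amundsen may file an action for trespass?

December 5, 2006

157 days after March 15, 2006 is August 19, 2006.
From April 29, 2006 through August 13, 2006 inclusive is 107 days; tolling adds 107 days: August 19, 2006 + 107 days = December 4, 2006.
December 4, 2006 is a listed holiday. The next qualifying day is December 5, 2006.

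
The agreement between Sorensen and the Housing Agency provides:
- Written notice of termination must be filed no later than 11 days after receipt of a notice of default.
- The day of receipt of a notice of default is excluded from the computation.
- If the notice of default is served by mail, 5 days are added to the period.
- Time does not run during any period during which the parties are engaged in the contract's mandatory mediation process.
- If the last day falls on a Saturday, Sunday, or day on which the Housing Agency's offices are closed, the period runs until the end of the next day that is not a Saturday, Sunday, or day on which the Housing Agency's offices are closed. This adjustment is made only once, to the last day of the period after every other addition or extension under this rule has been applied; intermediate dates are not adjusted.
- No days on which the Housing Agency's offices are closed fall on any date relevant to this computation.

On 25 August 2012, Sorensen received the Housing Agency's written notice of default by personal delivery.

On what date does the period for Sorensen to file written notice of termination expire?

11 days after 25 August 2012 is September 5, 2012.
Service was not by mail, so no mail extension applies.
September 5, 2012 is a Wednesday and not a day on which the Housing Agency's offices are closed, so no extension applies.

September 5, 2012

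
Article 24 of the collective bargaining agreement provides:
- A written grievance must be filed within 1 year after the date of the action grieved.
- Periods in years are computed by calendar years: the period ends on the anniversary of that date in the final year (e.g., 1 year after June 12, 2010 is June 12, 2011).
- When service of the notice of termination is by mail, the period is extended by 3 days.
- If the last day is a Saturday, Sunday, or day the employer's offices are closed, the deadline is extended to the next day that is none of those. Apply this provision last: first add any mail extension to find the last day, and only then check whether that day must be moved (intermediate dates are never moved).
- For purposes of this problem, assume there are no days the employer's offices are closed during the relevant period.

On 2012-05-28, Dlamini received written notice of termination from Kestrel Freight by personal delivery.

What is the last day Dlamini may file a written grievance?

1 year after 2012-05-28 is May 28, 2013.
Service was not by mail, so no mail extension applies.
May 28, 2013 is a Tuesday and not a day the employer's offices are closed, so no extension applies.

May 28, 2013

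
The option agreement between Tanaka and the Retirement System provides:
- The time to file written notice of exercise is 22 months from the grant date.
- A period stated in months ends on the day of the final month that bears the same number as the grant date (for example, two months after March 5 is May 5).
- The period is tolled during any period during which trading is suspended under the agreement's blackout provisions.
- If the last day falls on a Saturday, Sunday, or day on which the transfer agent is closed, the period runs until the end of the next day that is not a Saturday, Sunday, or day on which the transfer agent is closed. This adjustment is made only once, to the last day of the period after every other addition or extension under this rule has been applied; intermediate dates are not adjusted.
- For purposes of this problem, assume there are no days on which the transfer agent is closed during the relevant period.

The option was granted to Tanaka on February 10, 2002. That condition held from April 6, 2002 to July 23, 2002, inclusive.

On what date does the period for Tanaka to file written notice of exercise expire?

22 months after February 10, 2002 is December 10, 2003.
From April 6, 2002 through July 23, 2002 inclusive is 109 days; tolling adds 109 days: December 10, 2003 + 109 days = March 28, 2004.
March 28, 2004 is Sunday. The next qualifying day is March 29, 2004.

March 29, 2004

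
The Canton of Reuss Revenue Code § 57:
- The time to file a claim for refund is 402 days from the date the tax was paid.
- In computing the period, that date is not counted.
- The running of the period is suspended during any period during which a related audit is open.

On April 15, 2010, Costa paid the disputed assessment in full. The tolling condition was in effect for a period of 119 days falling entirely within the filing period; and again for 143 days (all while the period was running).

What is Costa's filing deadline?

402 days after April 15, 2010 is May 22, 2011.
Tolling adds 119 days: May 22, 2011 + 119 days = September 18, 2011.
Tolling adds 143 days: September 18, 2011 + 143 days = February 8, 2012.

February 8, 2012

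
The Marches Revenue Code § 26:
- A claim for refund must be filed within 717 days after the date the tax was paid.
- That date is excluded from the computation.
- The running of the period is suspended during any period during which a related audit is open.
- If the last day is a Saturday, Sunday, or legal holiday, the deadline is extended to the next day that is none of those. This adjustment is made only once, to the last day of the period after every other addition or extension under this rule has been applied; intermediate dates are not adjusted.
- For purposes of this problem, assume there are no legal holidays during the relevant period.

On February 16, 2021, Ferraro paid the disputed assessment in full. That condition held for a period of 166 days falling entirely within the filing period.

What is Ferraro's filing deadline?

717 days after February 16, 2021 is February 3, 2023.
Tolling adds 166 days: February 3, 2023 + 166 days = July 19, 2023.
July 19, 2023 is a Wednesday and not a legal holiday, so no extension applies.

July 19, 2023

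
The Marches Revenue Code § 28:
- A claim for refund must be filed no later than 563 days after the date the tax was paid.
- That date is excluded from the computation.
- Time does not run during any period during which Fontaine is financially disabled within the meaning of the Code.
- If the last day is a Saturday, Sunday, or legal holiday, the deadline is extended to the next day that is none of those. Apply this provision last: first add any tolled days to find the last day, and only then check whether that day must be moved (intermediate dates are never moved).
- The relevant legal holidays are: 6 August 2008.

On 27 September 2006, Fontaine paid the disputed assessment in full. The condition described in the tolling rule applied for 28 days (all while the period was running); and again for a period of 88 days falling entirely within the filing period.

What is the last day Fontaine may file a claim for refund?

August 7, 2008

563 days after 27 September 2006 is April 12, 2008.
Tolling adds 28 days: April 12, 2008 + 28 days = May 10, 2008.
Tolling adds 88 days: May 10, 2008 + 88 days = August 6, 2008.
August 6, 2008 is a listed holiday. The next qualifying day is August 7, 2008.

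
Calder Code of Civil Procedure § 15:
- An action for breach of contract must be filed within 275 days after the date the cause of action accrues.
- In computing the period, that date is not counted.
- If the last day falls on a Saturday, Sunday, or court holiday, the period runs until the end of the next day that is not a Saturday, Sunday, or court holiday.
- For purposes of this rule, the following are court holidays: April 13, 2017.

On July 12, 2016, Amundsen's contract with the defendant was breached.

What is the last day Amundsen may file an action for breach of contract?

275 days after July 12, 2016 is April 13, 2017.
April 13, 2017 is a listed holiday. The next qualifying day is April 14, 2017.

April 14, 2017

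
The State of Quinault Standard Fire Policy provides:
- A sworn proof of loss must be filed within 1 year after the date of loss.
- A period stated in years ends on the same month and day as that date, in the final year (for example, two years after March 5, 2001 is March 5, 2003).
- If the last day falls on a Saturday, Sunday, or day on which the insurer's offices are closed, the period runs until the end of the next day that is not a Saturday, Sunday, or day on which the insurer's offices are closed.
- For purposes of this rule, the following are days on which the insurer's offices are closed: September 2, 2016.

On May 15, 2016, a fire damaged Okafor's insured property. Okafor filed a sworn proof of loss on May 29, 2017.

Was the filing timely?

No

1 year after May 15, 2016 is May 15, 2017.
May 15, 2017 is a Monday and not a day on which the insurer's offices are closed, so no extension applies.
The deadline is May 15, 2017; the filing on May 29, 2017 is after that date.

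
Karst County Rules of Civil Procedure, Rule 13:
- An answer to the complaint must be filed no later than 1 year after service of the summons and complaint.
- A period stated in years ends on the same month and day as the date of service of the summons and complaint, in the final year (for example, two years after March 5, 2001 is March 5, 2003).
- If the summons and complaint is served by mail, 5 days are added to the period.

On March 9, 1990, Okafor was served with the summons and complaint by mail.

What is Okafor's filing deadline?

1 year after March 9, 1990 is March 9, 1991.
Service was by mail, adding 5 days: March 9, 1991 + 5 days = March 14, 1991.

March 14, 1991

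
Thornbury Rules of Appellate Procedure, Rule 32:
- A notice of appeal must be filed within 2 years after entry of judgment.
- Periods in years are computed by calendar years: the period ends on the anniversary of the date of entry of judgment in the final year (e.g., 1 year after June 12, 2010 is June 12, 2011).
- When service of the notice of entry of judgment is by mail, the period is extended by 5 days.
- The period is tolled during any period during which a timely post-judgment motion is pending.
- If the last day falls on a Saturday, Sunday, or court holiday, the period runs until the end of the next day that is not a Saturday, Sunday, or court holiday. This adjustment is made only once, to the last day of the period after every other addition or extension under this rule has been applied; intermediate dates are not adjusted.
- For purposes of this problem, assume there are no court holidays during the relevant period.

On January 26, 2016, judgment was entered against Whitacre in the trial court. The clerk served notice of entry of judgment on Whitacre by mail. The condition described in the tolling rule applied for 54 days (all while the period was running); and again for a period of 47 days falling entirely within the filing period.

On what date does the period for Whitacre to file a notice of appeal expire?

May 14, 2018

2 years after January 26, 2016 is January 26, 2018.
Service was by mail, adding 5 days: January 26, 2018 + 5 days = January 31, 2018.
Tolling adds 54 days: January 31, 2018 + 54 days = March 26, 2018.
Tolling adds 47 days: March 26, 2018 + 47 days = May 12, 2018.
May 12, 2018 is Saturday; May 13, 2018 is Sunday. The next qualifying day is May 14, 2018.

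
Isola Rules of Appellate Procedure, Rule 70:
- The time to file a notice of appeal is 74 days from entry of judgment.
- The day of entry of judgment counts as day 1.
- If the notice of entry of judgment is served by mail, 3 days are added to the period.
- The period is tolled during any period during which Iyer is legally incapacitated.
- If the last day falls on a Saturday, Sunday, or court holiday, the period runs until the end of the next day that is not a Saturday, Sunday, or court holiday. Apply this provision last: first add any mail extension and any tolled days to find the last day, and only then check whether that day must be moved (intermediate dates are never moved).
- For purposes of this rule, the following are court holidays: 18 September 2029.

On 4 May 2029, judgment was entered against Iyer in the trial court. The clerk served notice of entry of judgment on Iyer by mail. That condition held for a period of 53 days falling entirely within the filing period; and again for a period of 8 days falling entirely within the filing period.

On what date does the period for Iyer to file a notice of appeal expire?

Counting 4 May 2029 as day 1, day 74 is July 16, 2029.
Service was by mail, adding 3 days: July 16, 2029 + 3 days = July 19, 2029.
Tolling adds 53 days: July 19, 2029 + 53 days = September 10, 2029.
Tolling adds 8 days: September 10, 2029 + 8 days = September 18, 2029.
September 18, 2029 is a listed holiday. The next qualifying day is September 19, 2029.

September 19, 2029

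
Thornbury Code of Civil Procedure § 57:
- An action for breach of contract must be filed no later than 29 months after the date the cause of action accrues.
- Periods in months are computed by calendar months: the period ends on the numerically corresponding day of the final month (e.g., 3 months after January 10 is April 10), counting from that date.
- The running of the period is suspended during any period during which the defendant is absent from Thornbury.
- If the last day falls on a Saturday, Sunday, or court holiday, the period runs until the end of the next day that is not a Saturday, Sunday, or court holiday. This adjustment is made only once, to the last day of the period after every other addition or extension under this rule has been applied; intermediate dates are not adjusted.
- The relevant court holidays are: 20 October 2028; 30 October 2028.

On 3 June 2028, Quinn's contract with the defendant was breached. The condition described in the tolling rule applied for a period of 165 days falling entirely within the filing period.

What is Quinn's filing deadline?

April 17, 2031

29 months after 3 June 2028 is November 3, 2030.
Tolling adds 165 days: November 3, 2030 + 165 days = April 17, 2031.
April 17, 2031 is a Thursday and not a court holiday, so no extension applies.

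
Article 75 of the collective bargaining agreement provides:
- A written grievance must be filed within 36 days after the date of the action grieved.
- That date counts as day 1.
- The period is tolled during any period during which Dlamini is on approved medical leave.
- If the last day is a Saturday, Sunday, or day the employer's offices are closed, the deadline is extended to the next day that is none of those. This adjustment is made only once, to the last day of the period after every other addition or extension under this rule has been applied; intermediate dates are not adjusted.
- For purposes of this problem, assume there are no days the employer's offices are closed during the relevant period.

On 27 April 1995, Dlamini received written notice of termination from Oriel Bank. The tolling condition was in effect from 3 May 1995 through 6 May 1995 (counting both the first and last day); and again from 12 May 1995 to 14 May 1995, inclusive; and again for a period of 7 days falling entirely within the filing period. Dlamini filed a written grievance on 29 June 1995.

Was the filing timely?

Counting 27 April 1995 as day 1, day 36 is June 1, 1995.
From May 3, 1995 through May 6, 1995 inclusive is 4 days; tolling adds 4 days: June 1, 1995 + 4 days = June 5, 1995.
From May 12, 1995 through May 14, 1995 inclusive is 3 days; tolling adds 3 days: June 5, 1995 + 3 days = June 8, 1995.
Tolling adds 7 days: June 8, 1995 + 7 days = June 15, 1995.
June 15, 1995 is a Thursday and not a day the employer's offices are closed, so no extension applies.
The deadline is June 15, 1995; the filing on June 29, 1995 is after that date.

No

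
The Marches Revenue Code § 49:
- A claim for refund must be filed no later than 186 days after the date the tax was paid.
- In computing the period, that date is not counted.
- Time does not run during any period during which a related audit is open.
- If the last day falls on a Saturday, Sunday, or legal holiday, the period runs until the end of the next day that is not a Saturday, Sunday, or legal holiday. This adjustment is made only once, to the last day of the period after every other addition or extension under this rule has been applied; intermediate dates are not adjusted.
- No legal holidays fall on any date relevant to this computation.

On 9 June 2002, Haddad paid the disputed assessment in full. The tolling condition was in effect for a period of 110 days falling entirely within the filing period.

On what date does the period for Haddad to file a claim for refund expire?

186 days after 9 June 2002 is December 12, 2002.
Tolling adds 110 days: December 12, 2002 + 110 days = April 1, 2003.
April 1, 2003 is a Tuesday and not a legal holiday, so no extension applies.

April 1, 2003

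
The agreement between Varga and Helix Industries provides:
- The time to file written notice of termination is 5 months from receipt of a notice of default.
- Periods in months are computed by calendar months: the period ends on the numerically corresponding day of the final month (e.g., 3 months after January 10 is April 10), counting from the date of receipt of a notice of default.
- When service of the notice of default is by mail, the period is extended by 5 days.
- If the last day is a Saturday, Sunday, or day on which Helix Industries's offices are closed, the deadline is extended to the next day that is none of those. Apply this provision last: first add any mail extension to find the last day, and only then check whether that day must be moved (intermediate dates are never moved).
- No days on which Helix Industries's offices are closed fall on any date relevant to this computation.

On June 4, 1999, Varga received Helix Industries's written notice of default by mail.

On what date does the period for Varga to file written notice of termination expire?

5 months after June 4, 1999 is November 4, 1999.
Service was by mail, adding 5 days: November 4, 1999 + 5 days = November 9, 1999.
November 9, 1999 is a Tuesday and not a day on which Helix Industries's offices are closed, so no extension applies.

November 9, 1999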